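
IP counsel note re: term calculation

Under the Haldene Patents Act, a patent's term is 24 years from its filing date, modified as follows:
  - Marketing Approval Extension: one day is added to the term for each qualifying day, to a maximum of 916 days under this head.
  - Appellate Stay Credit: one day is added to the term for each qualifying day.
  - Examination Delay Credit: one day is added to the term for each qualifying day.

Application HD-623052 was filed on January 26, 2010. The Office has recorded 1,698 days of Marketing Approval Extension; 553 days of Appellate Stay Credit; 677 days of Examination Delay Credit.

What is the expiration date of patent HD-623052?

Base term: filing date + 24 years → 26 January 2034.
Marketing Approval Extension: 1698 days claimed exceeds the 916-day cap, so +916 days → 30 July 2036.
Appellate Stay Credit: +553 days → 3 February 2038.
Examination Delay Credit: +677 days → 12 December 2039.

December 12, 2039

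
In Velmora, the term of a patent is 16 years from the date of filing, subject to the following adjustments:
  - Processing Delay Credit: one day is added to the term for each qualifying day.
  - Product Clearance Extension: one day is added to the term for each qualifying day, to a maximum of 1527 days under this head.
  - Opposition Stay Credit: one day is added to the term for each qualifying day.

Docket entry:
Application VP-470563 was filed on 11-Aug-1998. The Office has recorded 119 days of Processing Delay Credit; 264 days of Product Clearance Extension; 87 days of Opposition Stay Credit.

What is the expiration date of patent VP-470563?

November 24, 2015

Base term: filing date + 16 years → 11 August 2014.
Processing Delay Credit: +119 days → 8 December 2014.
Product Clearance Extension: 264 days (within the 1527-day cap) → +264 days → 29 August 2015.
Opposition Stay Credit: +87 days → 24 November 2015.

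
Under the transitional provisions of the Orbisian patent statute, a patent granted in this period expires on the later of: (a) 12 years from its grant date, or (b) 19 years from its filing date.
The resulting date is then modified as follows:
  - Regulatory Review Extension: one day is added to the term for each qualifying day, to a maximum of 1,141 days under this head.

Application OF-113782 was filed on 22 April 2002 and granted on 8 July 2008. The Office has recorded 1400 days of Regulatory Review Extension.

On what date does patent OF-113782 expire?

2024-06-06

(a) grant + 12 years → 8 July 2020.
(b) filing + 19 years → 22 April 2021.
Later of the two: 22 April 2021.
Regulatory Review Extension: 1400 days claimed exceeds the 1141-day cap, so +1141 days → 6 June 2024.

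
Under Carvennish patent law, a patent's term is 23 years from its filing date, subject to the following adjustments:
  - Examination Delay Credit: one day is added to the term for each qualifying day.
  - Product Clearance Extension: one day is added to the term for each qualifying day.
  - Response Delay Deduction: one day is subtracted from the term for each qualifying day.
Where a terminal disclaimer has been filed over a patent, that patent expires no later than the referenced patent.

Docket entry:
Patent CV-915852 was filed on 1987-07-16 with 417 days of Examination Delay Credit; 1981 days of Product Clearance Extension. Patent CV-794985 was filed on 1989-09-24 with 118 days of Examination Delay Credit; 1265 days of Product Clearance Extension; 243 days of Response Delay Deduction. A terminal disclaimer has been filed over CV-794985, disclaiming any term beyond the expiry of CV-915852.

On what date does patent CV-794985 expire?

Natural term of CV-794985:
  Base: filing + 23 years → 24 September 2012.
  Examination Delay Credit: +118 days → 20 January 2013.
  Product Clearance Extension: +1265 days → 8 July 2016.
  Response Delay Deduction: −243 days → 8 November 2015.
Expiry of referenced patent CV-915852:
  Base: filing + 23 years → 16 July 2010.
  Examination Delay Credit: +417 days → 6 September 2011.
  Product Clearance Extension: +1981 days → 7 February 2017.
Terminal disclaimer: CV-794985 expires on the earlier of 8 November 2015 and 7 February 2017.

2015-11-08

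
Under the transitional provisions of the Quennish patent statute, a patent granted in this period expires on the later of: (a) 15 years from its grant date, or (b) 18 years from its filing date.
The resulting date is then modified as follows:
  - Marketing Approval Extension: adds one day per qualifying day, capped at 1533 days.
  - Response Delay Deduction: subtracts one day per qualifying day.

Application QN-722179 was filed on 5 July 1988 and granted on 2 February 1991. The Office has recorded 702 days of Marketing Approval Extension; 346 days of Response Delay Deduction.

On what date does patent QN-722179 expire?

(a) grant + 15 years → 2 February 2006.
(b) filing + 18 years → 5 July 2006.
Later of the two: 5 July 2006.
Marketing Approval Extension: 702 days (within the 1533-day cap) → +702 days → 6 June 2008.
Response Delay Deduction: −346 days → 26 June 2007.

June 26, 2007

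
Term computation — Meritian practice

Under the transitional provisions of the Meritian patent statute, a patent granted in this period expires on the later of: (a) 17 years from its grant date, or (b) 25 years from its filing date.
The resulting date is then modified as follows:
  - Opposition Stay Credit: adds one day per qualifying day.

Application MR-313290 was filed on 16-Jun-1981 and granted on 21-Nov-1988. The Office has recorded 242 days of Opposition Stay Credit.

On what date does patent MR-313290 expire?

2007-02-13

(a) grant + 17 years → 21 November 2005.
(b) filing + 25 years → 16 June 2006.
Later of the two: 16 June 2006.
Opposition Stay Credit: +242 days → 13 February 2007.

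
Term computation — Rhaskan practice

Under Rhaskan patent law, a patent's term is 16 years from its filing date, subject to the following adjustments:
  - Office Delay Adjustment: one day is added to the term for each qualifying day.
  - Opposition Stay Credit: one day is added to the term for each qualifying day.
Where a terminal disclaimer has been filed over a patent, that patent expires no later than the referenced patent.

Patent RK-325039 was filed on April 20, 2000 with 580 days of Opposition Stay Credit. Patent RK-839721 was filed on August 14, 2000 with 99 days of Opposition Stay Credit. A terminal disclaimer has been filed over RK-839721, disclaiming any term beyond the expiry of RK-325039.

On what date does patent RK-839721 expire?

Natural term of RK-839721:
  Base: filing + 16 years → 14 August 2016.
  Opposition Stay Credit: +99 days → 21 November 2016.
Expiry of referenced patent RK-325039:
  Base: filing + 16 years → 20 April 2016.
  Opposition Stay Credit: +580 days → 21 November 2017.
Terminal disclaimer: RK-839721 expires on the earlier of 21 November 2016 and 21 November 2017.

November 21, 2016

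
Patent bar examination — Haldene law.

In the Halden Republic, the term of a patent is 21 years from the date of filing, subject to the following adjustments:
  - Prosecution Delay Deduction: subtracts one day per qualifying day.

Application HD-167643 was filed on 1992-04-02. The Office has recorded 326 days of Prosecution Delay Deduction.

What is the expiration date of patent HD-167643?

2012-05-11

Base term: filing date + 21 years → 2 April 2013.
Prosecution Delay Deduction: −326 days → 11 May 2012.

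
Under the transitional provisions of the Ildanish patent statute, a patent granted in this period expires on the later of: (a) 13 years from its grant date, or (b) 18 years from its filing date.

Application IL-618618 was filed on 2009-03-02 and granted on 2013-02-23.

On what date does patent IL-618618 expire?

2027-03-02

(a) grant + 13 years → 23 February 2026.
(b) filing + 18 years → 2 March 2027.
Later of the two: 2 March 2027.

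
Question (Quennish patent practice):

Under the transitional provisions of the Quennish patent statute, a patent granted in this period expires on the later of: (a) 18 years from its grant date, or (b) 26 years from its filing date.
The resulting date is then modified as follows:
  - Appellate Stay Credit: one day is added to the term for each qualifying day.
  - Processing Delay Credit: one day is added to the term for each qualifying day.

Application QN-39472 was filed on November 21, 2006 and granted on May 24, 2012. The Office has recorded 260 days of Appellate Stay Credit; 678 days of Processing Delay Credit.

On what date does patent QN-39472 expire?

(a) grant + 18 years → 24 May 2030.
(b) filing + 26 years → 21 November 2032.
Later of the two: 21 November 2032.
Appellate Stay Credit: +260 days → 8 August 2033.
Processing Delay Credit: +678 days → 17 June 2035.

2035-06-17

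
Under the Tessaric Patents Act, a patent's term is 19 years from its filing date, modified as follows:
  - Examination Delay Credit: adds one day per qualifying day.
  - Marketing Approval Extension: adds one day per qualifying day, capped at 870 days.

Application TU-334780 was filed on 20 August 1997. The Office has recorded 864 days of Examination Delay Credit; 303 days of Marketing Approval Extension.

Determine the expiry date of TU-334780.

October 31, 2019

Base term: filing date + 19 years → 20 August 2016.
Examination Delay Credit: +864 days → 1 January 2019.
Marketing Approval Extension: 303 days (within the 870-day cap) → +303 days → 31 October 2019.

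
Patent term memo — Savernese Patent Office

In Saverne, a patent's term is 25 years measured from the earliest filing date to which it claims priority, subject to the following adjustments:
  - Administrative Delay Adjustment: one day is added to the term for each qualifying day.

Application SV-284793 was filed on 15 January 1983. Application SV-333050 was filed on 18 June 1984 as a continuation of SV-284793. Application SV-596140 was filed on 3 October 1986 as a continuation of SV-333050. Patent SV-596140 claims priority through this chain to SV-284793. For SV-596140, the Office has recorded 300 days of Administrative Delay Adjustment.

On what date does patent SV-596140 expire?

Earliest priority filing: 15 January 1983.
Base term: 15 January 1983 + 25 years → 15 January 2008.
Administrative Delay Adjustment: +300 days → 10 November 2008.

2008-11-10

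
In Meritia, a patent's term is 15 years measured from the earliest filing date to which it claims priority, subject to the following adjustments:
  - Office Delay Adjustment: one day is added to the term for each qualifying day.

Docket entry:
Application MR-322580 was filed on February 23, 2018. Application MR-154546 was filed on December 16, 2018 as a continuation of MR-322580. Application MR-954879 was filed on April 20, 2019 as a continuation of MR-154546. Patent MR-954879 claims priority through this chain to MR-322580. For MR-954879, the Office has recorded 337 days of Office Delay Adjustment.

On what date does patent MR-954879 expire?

Earliest priority filing: 23 February 2018.
Base term: 23 February 2018 + 15 years → 23 February 2033.
Office Delay Adjustment: +337 days → 26 January 2034.

2034-01-26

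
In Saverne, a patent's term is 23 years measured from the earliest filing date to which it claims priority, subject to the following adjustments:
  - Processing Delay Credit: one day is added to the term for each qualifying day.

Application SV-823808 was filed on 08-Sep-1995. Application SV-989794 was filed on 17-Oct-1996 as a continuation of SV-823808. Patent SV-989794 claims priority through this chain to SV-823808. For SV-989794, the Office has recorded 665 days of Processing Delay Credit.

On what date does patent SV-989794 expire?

2020-07-04

Earliest priority filing: 8 September 1995.
Base term: 8 September 1995 + 23 years → 8 September 2018.
Processing Delay Credit: +665 days → 4 July 2020.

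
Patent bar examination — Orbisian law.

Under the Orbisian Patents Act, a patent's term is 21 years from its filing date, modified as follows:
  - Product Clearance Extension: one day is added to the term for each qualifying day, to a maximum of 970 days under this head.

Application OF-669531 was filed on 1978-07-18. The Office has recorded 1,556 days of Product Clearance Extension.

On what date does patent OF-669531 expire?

March 14, 2002

Base term: filing date + 21 years → 18 July 1999.
Product Clearance Extension: 1556 days claimed exceeds the 970-day cap, so +970 days → 14 March 2002.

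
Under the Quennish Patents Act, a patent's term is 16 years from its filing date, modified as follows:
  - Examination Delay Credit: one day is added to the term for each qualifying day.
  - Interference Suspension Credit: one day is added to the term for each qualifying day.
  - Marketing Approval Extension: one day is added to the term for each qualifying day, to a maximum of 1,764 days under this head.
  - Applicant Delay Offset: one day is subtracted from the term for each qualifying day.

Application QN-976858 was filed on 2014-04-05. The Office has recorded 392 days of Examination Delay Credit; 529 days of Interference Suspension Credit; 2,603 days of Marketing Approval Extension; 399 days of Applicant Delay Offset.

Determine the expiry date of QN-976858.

Base term: filing date + 16 years → 5 April 2030.
Examination Delay Credit: +392 days → 2 May 2031.
Interference Suspension Credit: +529 days → 12 October 2032.
Marketing Approval Extension: 2603 days claimed exceeds the 1764-day cap, so +1764 days → 11 August 2037.
Applicant Delay Offset: −399 days → 8 July 2036.

2036-07-08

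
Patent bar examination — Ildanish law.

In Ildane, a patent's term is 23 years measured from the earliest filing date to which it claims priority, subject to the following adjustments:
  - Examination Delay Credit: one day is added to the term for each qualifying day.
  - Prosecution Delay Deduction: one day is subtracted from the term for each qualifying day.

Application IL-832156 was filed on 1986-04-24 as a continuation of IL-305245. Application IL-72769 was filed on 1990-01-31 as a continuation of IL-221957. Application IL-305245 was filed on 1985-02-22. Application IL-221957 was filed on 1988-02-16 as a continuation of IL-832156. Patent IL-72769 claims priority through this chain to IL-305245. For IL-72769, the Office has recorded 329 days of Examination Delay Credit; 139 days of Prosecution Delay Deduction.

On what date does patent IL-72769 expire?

Earliest priority filing: 22 February 1985.
Base term: 22 February 1985 + 23 years → 22 February 2008.
Examination Delay Credit: +329 days → 16 January 2009.
Prosecution Delay Deduction: −139 days → 30 August 2008.

2008-08-30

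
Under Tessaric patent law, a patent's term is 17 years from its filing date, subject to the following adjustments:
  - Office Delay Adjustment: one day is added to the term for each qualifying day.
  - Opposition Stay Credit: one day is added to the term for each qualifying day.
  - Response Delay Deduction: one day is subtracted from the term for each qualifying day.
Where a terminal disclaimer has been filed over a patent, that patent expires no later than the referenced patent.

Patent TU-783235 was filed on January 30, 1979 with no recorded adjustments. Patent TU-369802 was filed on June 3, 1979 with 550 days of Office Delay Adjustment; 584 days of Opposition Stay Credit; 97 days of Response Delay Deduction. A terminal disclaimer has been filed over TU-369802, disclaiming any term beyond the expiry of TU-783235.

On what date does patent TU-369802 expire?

January 30, 1996

Natural term of TU-369802:
  Base: filing + 17 years → 3 June 1996.
  Office Delay Adjustment: +550 days → 5 December 1997.
  Opposition Stay Credit: +584 days → 12 July 1999.
  Response Delay Deduction: −97 days → 6 April 1999.
Expiry of referenced patent TU-783235:
  Base: filing + 17 years → 30 January 1996.
Terminal disclaimer: TU-369802 expires on the earlier of 6 April 1999 and 30 January 1996.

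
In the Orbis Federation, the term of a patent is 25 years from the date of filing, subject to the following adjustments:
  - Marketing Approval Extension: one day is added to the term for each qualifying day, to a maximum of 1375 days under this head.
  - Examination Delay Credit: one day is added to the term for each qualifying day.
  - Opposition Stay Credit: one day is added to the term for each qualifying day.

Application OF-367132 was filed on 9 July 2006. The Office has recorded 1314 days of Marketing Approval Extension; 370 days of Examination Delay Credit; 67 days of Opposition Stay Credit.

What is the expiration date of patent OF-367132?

Base term: filing date + 25 years → 9 July 2031.
Marketing Approval Extension: 1314 days (within the 1375-day cap) → +1314 days → 12 February 2035.
Examination Delay Credit: +370 days → 17 February 2036.
Opposition Stay Credit: +67 days → 24 April 2036.

April 24, 2036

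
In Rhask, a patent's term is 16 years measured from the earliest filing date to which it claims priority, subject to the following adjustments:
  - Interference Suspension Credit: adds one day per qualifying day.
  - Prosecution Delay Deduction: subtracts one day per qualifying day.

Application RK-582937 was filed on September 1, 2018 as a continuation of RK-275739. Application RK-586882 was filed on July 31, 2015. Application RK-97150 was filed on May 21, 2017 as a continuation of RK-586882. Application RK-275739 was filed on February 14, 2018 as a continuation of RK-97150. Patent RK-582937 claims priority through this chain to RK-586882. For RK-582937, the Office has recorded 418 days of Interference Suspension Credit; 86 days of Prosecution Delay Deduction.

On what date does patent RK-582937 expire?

2032-06-27

Earliest priority filing: 31 July 2015.
Base term: 31 July 2015 + 16 years → 31 July 2031.
Interference Suspension Credit: +418 days → 21 September 2032.
Prosecution Delay Deduction: −86 days → 27 June 2032.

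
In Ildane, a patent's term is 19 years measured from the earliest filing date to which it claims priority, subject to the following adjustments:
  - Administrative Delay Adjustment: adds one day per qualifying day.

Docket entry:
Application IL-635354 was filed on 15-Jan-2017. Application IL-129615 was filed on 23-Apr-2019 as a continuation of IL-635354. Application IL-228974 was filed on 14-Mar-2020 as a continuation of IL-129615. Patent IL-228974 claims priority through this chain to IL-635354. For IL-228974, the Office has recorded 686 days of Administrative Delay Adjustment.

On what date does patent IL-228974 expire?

2037-12-01

Earliest priority filing: 15 January 2017.
Base term: 15 January 2017 + 19 years → 15 January 2036.
Administrative Delay Adjustment: +686 days → 1 December 2037.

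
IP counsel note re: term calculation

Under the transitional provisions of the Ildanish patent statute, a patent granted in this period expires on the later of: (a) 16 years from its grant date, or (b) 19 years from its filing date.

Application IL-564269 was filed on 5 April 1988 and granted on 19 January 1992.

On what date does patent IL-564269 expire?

January 19, 2008

(a) grant + 16 years → 19 January 2008.
(b) filing + 19 years → 5 April 2007.
Later of the two: 19 January 2008.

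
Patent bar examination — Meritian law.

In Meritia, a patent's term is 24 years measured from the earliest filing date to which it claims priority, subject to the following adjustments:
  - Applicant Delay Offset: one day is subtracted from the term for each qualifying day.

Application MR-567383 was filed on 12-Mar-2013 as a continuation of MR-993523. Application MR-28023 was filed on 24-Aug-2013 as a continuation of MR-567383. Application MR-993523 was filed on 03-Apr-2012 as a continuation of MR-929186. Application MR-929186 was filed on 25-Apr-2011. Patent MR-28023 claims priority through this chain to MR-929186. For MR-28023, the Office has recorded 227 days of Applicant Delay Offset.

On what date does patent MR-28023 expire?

2034-09-10

Earliest priority filing: 25 April 2011.
Base term: 25 April 2011 + 24 years → 25 April 2035.
Applicant Delay Offset: −227 days → 10 September 2034.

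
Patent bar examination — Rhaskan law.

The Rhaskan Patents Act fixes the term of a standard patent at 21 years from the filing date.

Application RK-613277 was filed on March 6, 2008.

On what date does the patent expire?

March 6, 2029

Filing date + 21 years → 6 March 2029.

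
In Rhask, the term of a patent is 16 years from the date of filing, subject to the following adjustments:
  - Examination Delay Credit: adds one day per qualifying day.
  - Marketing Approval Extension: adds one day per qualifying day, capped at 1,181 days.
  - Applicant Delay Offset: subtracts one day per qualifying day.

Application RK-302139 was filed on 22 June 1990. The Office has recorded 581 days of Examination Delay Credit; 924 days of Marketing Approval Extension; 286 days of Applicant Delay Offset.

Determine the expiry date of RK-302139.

Base term: filing date + 16 years → 22 June 2006.
Examination Delay Credit: +581 days → 24 January 2008.
Marketing Approval Extension: 924 days (within the 1181-day cap) → +924 days → 5 August 2010.
Applicant Delay Offset: −286 days → 23 October 2009.

2009-10-23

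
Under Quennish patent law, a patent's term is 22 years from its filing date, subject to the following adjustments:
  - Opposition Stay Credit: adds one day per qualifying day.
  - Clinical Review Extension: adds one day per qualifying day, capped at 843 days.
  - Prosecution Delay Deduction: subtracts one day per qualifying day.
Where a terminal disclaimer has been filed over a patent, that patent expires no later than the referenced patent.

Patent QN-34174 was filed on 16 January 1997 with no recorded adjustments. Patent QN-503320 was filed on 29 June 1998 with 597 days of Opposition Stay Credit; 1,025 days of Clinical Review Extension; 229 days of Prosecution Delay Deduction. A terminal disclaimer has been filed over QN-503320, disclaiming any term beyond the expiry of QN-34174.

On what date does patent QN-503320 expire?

Natural term of QN-503320:
  Base: filing + 22 years → 29 June 2020.
  Opposition Stay Credit: +597 days → 16 February 2022.
  Clinical Review Extension: 1025 days claimed exceeds the 843-day cap, so +843 days → 8 June 2024.
  Prosecution Delay Deduction: −229 days → 23 October 2023.
Expiry of referenced patent QN-34174:
  Base: filing + 22 years → 16 January 2019.
Terminal disclaimer: QN-503320 expires on the earlier of 23 October 2023 and 16 January 2019.

January 16, 2019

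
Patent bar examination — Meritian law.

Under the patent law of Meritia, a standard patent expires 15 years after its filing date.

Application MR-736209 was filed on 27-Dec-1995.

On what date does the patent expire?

December 27, 2010

Filing date + 15 years → 27 December 2010.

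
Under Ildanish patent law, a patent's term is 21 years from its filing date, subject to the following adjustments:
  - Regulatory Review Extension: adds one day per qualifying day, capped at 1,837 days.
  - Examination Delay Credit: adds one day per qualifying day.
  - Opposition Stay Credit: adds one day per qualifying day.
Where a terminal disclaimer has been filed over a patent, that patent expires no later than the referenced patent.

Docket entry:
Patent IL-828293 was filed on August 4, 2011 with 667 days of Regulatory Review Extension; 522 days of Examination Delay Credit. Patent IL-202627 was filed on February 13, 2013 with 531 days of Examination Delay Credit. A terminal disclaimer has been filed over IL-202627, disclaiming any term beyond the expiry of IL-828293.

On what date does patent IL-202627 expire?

Natural term of IL-202627:
  Base: filing + 21 years → 13 February 2034.
  Examination Delay Credit: +531 days → 29 July 2035.
Expiry of referenced patent IL-828293:
  Base: filing + 21 years → 4 August 2032.
  Regulatory Review Extension: 667 days (within the 1837-day cap) → +667 days → 2 June 2034.
  Examination Delay Credit: +522 days → 6 November 2035.
Terminal disclaimer: IL-202627 expires on the earlier of 29 July 2035 and 6 November 2035.

July 29, 2035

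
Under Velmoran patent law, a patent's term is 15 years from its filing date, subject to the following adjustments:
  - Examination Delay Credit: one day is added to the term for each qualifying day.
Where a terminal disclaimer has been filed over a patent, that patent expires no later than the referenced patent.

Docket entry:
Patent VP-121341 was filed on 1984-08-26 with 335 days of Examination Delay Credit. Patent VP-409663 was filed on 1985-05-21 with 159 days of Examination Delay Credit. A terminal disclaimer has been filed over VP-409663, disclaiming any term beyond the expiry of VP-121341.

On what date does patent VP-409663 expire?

Natural term of VP-409663:
  Base: filing + 15 years → 21 May 2000.
  Examination Delay Credit: +159 days → 27 October 2000.
Expiry of referenced patent VP-121341:
  Base: filing + 15 years → 26 August 1999.
  Examination Delay Credit: +335 days → 26 July 2000.
Terminal disclaimer: VP-409663 expires on the earlier of 27 October 2000 and 26 July 2000.

2000-07-26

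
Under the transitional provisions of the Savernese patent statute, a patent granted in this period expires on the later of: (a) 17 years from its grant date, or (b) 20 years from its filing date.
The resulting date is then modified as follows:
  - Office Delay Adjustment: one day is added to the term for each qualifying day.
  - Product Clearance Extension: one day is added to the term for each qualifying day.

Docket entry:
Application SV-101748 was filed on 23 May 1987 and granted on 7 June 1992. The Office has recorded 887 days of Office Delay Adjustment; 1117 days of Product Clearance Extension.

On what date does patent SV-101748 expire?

(a) grant + 17 years → 7 June 2009.
(b) filing + 20 years → 23 May 2007.
Later of the two: 7 June 2009.
Office Delay Adjustment: +887 days → 11 November 2011.
Product Clearance Extension: +1117 days → 2 December 2014.

2014-12-02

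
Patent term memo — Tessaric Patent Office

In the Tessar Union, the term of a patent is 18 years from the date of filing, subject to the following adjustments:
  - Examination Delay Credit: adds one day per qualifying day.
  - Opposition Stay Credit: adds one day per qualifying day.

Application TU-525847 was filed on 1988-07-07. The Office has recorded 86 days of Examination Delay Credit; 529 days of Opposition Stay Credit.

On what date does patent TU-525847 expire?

Base term: filing date + 18 years → 7 July 2006.
Examination Delay Credit: +86 days → 1 October 2006.
Opposition Stay Credit: +529 days → 13 March 2008.

March 13, 2008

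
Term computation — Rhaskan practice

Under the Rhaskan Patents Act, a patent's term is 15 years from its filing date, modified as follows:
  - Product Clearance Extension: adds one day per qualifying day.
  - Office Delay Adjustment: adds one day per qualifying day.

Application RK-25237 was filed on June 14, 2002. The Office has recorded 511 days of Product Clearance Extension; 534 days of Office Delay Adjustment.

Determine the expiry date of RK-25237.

April 24, 2020

Base term: filing date + 15 years → 14 June 2017.
Product Clearance Extension: +511 days → 7 November 2018.
Office Delay Adjustment: +534 days → 24 April 2020.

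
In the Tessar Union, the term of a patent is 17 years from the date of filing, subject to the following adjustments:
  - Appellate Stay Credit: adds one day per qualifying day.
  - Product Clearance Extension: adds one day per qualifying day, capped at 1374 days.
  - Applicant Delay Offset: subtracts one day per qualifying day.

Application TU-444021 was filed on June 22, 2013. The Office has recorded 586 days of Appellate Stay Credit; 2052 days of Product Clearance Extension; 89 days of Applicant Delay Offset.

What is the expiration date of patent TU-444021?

Base term: filing date + 17 years → 22 June 2030.
Appellate Stay Credit: +586 days → 29 January 2032.
Product Clearance Extension: 2052 days claimed exceeds the 1374-day cap, so +1374 days → 3 November 2035.
Applicant Delay Offset: −89 days → 6 August 2035.

2035-08-06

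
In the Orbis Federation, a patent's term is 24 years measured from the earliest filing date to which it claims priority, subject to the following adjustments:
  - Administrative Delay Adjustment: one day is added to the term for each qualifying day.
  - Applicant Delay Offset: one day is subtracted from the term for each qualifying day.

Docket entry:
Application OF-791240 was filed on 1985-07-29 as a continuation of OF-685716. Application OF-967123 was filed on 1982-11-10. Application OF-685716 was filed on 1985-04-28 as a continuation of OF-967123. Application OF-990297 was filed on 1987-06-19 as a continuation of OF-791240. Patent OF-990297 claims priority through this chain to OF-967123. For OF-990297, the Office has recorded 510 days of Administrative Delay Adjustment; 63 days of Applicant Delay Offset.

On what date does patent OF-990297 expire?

2008-01-31

Earliest priority filing: 10 November 1982.
Base term: 10 November 1982 + 24 years → 10 November 2006.
Administrative Delay Adjustment: +510 days → 3 April 2008.
Applicant Delay Offset: −63 days → 31 January 2008.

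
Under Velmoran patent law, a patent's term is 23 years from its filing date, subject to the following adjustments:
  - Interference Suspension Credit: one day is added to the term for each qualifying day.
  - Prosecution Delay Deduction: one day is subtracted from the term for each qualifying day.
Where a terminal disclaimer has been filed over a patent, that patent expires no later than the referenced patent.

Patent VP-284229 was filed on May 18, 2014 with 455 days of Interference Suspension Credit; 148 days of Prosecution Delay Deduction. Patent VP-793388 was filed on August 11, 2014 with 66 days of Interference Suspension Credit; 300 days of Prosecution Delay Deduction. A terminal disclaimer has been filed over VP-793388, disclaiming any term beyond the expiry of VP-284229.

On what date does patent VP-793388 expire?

December 20, 2036

Natural term of VP-793388:
  Base: filing + 23 years → 11 August 2037.
  Interference Suspension Credit: +66 days → 16 October 2037.
  Prosecution Delay Deduction: −300 days → 20 December 2036.
Expiry of referenced patent VP-284229:
  Base: filing + 23 years → 18 May 2037.
  Interference Suspension Credit: +455 days → 16 August 2038.
  Prosecution Delay Deduction: −148 days → 21 March 2038.
Terminal disclaimer: VP-793388 expires on the earlier of 20 December 2036 and 21 March 2038.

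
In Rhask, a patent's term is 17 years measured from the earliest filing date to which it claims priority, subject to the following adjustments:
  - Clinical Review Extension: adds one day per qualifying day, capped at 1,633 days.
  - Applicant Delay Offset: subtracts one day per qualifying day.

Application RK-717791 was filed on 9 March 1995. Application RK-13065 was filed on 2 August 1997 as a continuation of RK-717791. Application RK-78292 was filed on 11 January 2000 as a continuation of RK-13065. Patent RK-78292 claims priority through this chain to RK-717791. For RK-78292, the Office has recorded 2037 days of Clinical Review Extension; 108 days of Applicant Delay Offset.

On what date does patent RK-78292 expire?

May 12, 2016

Earliest priority filing: 9 March 1995.
Base term: 9 March 1995 + 17 years → 9 March 2012.
Clinical Review Extension: 2037 days claimed exceeds the 1633-day cap, so +1633 days → 28 August 2016.
Applicant Delay Offset: −108 days → 12 May 2016.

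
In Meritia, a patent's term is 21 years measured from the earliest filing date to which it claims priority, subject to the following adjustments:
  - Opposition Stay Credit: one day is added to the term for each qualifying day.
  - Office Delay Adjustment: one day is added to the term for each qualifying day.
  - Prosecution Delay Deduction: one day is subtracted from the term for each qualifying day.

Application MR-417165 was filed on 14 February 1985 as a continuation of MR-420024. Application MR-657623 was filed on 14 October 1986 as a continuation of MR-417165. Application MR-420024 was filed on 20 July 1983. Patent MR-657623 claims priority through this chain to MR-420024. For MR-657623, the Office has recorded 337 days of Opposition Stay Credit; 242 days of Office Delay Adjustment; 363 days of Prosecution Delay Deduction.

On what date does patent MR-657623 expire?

Earliest priority filing: 20 July 1983.
Base term: 20 July 1983 + 21 years → 20 July 2004.
Opposition Stay Credit: +337 days → 22 June 2005.
Office Delay Adjustment: +242 days → 19 February 2006.
Prosecution Delay Deduction: −363 days → 21 February 2005.

February 21, 2005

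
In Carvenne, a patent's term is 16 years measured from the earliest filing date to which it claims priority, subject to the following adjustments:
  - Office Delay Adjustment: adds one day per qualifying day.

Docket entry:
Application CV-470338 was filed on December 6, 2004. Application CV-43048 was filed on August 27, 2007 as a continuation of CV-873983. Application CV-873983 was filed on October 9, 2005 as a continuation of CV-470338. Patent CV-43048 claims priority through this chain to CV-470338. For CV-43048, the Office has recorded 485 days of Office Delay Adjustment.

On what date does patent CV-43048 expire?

Earliest priority filing: 6 December 2004.
Base term: 6 December 2004 + 16 years → 6 December 2020.
Office Delay Adjustment: +485 days → 5 April 2022.

April 5, 2022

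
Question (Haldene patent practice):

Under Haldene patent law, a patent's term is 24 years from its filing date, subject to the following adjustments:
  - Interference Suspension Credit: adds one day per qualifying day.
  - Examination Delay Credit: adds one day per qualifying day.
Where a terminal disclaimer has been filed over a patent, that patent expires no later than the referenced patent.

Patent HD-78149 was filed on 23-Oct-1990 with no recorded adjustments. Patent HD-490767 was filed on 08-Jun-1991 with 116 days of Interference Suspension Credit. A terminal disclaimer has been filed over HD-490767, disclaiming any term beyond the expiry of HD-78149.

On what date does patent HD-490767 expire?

Natural term of HD-490767:
  Base: filing + 24 years → 8 June 2015.
  Interference Suspension Credit: +116 days → 2 October 2015.
Expiry of referenced patent HD-78149:
  Base: filing + 24 years → 23 October 2014.
Terminal disclaimer: HD-490767 expires on the earlier of 2 October 2015 and 23 October 2014.

October 23, 2014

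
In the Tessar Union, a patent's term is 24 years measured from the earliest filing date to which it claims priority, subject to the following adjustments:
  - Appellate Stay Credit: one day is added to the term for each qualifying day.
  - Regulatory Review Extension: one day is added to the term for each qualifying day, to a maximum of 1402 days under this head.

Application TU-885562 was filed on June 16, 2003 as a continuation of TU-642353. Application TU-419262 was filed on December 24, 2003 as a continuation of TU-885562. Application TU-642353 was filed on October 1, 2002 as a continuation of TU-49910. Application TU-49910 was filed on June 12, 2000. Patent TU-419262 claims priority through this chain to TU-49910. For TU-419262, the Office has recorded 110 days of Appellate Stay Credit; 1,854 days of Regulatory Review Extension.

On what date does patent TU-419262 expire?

2028-08-02

Earliest priority filing: 12 June 2000.
Base term: 12 June 2000 + 24 years → 12 June 2024.
Appellate Stay Credit: +110 days → 30 September 2024.
Regulatory Review Extension: 1854 days claimed exceeds the 1402-day cap, so +1402 days → 2 August 2028.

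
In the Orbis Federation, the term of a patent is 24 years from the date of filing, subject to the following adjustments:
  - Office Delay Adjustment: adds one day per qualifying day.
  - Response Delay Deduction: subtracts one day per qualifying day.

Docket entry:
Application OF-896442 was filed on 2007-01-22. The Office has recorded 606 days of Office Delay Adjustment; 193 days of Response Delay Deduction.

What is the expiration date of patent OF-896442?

2032-03-10

Base term: filing date + 24 years → 22 January 2031.
Office Delay Adjustment: +606 days → 19 September 2032.
Response Delay Deduction: −193 days → 10 March 2032.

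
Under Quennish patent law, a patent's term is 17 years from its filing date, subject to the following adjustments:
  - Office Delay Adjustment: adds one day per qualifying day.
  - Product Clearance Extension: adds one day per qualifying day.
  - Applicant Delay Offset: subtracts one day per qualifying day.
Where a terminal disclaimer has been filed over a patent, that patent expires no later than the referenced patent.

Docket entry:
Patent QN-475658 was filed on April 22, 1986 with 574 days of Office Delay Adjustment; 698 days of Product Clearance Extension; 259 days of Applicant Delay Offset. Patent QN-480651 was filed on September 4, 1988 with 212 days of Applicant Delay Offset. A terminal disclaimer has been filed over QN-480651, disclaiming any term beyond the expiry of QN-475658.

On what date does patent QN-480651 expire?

February 4, 2005

Natural term of QN-480651:
  Base: filing + 17 years → 4 September 2005.
  Applicant Delay Offset: −212 days → 4 February 2005.
Expiry of referenced patent QN-475658:
  Base: filing + 17 years → 22 April 2003.
  Office Delay Adjustment: +574 days → 16 November 2004.
  Product Clearance Extension: +698 days → 15 October 2006.
  Applicant Delay Offset: −259 days → 29 January 2006.
Terminal disclaimer: QN-480651 expires on the earlier of 4 February 2005 and 29 January 2006.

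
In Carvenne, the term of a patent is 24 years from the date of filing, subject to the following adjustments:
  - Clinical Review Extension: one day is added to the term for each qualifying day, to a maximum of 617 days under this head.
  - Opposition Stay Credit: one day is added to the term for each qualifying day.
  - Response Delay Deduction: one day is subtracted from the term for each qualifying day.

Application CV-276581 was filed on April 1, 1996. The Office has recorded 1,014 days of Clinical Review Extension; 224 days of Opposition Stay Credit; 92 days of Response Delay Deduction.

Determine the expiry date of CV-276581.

2022-04-20

Base term: filing date + 24 years → 1 April 2020.
Clinical Review Extension: 1014 days claimed exceeds the 617-day cap, so +617 days → 9 December 2021.
Opposition Stay Credit: +224 days → 21 July 2022.
Response Delay Deduction: −92 days → 20 April 2022.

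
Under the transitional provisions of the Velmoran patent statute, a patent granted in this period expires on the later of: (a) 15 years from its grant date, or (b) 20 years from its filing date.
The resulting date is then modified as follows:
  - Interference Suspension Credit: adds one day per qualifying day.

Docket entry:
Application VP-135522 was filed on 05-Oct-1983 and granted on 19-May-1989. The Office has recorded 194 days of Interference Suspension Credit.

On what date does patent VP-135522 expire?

2004-11-29

(a) grant + 15 years → 19 May 2004.
(b) filing + 20 years → 5 October 2003.
Later of the two: 19 May 2004.
Interference Suspension Credit: +194 days → 29 November 2004.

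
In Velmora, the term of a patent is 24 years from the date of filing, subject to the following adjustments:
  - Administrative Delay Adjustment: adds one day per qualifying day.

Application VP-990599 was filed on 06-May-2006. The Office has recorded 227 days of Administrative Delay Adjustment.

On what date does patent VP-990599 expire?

Base term: filing date + 24 years → 6 May 2030.
Administrative Delay Adjustment: +227 days → 19 December 2030.

December 19, 2030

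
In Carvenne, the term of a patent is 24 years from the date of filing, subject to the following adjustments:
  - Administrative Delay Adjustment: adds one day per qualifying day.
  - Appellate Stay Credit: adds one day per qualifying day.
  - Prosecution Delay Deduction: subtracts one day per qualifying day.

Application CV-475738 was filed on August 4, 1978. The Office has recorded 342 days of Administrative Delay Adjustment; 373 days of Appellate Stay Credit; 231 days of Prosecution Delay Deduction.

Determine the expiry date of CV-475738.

Base term: filing date + 24 years → 4 August 2002.
Administrative Delay Adjustment: +342 days → 12 July 2003.
Appellate Stay Credit: +373 days → 19 July 2004.
Prosecution Delay Deduction: −231 days → 1 December 2003.

2003-12-01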